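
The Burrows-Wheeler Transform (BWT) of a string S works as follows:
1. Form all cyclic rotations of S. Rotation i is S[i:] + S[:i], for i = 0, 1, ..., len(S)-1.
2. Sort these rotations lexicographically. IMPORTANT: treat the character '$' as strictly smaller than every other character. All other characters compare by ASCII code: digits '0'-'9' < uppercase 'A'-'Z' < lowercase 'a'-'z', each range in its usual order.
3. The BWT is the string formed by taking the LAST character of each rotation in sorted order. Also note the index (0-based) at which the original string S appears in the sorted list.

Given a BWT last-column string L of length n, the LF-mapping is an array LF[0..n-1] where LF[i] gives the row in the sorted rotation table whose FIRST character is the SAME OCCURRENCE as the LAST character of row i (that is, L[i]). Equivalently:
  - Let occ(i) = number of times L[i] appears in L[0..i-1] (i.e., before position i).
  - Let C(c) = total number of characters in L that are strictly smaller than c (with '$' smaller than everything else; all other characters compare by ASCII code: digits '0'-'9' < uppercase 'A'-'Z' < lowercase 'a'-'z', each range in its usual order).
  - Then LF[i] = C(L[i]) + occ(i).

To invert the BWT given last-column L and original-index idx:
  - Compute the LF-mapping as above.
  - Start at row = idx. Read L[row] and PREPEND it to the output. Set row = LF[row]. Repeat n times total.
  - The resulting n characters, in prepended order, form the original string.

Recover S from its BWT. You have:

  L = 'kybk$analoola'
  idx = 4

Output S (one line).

LF mapping: 5 12 4 6 0 1 9 2 7 10 11 8 3
Walk LF starting at row 4, prepending L[row]:
  step 1: row=4, L[4]='$', prepend. Next row=LF[4]=0
  step 2: row=0, L[0]='k', prepend. Next row=LF[0]=5
  step 3: row=5, L[5]='a', prepend. Next row=LF[5]=1
  step 4: row=1, L[1]='y', prepend. Next row=LF[1]=12
  step 5: row=12, L[12]='a', prepend. Next row=LF[12]=3
  step 6: row=3, L[3]='k', prepend. Next row=LF[3]=6
  step 7: row=6, L[6]='n', prepend. Next row=LF[6]=9
  step 8: row=9, L[9]='o', prepend. Next row=LF[9]=10
  step 9: row=10, L[10]='o', prepend. Next row=LF[10]=11
  step 10: row=11, L[11]='l', prepend. Next row=LF[11]=8
  step 11: row=8, L[8]='l', prepend. Next row=LF[8]=7
  step 12: row=7, L[7]='a', prepend. Next row=LF[7]=2
  step 13: row=2, L[2]='b', prepend. Next row=LF[2]=4
Reversed output: balloonkayak$

Answer: balloonkayak$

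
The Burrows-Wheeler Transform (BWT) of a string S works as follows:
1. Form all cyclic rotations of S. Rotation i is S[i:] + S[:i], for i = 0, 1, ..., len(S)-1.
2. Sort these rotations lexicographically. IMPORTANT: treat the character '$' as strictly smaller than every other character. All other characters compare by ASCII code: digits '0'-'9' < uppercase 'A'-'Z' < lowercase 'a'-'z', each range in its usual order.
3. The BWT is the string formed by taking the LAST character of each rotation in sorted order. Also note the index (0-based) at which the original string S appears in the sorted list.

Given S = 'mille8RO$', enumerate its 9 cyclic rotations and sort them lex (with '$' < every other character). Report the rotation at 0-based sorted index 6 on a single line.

Answer: le8RO$mil

Derivation:
All 9 rotations (rotation i = S[i:]+S[:i]):
  rot[0] = mille8RO$
  rot[1] = ille8RO$m
  rot[2] = lle8RO$mi
  rot[3] = le8RO$mil
  rot[4] = e8RO$mill
  rot[5] = 8RO$mille
  rot[6] = RO$mille8
  rot[7] = O$mille8R
  rot[8] = $mille8RO
Sorted (with $ < everything):
  sorted[0] = $mille8RO
  sorted[1] = 8RO$mille
  sorted[2] = O$mille8R
  sorted[3] = RO$mille8
  sorted[4] = e8RO$mill
  sorted[5] = ille8RO$m
  sorted[6] = le8RO$mil
  sorted[7] = lle8RO$mi
  sorted[8] = mille8RO$
sorted[6] = le8RO$mil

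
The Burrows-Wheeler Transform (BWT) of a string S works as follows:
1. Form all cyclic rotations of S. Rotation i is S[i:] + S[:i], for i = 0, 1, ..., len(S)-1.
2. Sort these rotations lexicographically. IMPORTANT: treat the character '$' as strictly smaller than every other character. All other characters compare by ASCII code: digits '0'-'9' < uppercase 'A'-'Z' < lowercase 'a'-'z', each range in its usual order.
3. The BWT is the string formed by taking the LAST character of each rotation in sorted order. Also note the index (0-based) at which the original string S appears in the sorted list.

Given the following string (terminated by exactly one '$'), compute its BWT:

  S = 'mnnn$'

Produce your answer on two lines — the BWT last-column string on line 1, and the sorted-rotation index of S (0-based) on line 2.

Answer: n$nnm
1

Derivation:
All 5 rotations (rotation i = S[i:]+S[:i]):
  rot[0] = mnnn$
  rot[1] = nnn$m
  rot[2] = nn$mn
  rot[3] = n$mnn
  rot[4] = $mnnn
Sorted (with $ < everything):
  sorted[0] = $mnnn  (last char: 'n')
  sorted[1] = mnnn$  (last char: '$')
  sorted[2] = n$mnn  (last char: 'n')
  sorted[3] = nn$mn  (last char: 'n')
  sorted[4] = nnn$m  (last char: 'm')
Last column: n$nnm
Original string S is at sorted index 1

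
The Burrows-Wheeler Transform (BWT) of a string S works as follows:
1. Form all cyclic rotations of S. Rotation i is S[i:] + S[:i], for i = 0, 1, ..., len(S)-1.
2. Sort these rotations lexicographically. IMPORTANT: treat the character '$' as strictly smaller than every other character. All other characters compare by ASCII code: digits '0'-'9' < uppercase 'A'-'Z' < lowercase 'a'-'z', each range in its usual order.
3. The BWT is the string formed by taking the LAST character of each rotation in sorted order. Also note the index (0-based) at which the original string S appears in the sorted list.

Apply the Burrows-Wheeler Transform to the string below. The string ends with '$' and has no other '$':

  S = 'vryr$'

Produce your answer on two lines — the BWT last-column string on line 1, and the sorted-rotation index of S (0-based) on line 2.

Answer: ryv$r
3

Derivation:
All 5 rotations (rotation i = S[i:]+S[:i]):
  rot[0] = vryr$
  rot[1] = ryr$v
  rot[2] = yr$vr
  rot[3] = r$vry
  rot[4] = $vryr
Sorted (with $ < everything):
  sorted[0] = $vryr  (last char: 'r')
  sorted[1] = r$vry  (last char: 'y')
  sorted[2] = ryr$v  (last char: 'v')
  sorted[3] = vryr$  (last char: '$')
  sorted[4] = yr$vr  (last char: 'r')
Last column: ryv$r
Original string S is at sorted index 3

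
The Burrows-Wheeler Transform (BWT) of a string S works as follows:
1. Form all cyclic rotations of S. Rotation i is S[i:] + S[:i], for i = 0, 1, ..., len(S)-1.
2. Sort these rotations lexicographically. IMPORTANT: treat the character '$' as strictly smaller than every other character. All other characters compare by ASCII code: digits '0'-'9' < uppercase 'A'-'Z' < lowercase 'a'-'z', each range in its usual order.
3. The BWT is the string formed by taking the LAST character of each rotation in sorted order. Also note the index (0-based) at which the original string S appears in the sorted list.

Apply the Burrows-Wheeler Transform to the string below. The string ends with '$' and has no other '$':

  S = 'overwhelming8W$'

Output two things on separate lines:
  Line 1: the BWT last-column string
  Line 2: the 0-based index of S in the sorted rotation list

Answer: Wg8hvnwmeli$eor
11

Derivation:
All 15 rotations (rotation i = S[i:]+S[:i]):
  rot[0] = overwhelming8W$
  rot[1] = verwhelming8W$o
  rot[2] = erwhelming8W$ov
  rot[3] = rwhelming8W$ove
  rot[4] = whelming8W$over
  rot[5] = helming8W$overw
  rot[6] = elming8W$overwh
  rot[7] = lming8W$overwhe
  rot[8] = ming8W$overwhel
  rot[9] = ing8W$overwhelm
  rot[10] = ng8W$overwhelmi
  rot[11] = g8W$overwhelmin
  rot[12] = 8W$overwhelming
  rot[13] = W$overwhelming8
  rot[14] = $overwhelming8W
Sorted (with $ < everything):
  sorted[0] = $overwhelming8W  (last char: 'W')
  sorted[1] = 8W$overwhelming  (last char: 'g')
  sorted[2] = W$overwhelming8  (last char: '8')
  sorted[3] = elming8W$overwh  (last char: 'h')
  sorted[4] = erwhelming8W$ov  (last char: 'v')
  sorted[5] = g8W$overwhelmin  (last char: 'n')
  sorted[6] = helming8W$overw  (last char: 'w')
  sorted[7] = ing8W$overwhelm  (last char: 'm')
  sorted[8] = lming8W$overwhe  (last char: 'e')
  sorted[9] = ming8W$overwhel  (last char: 'l')
  sorted[10] = ng8W$overwhelmi  (last char: 'i')
  sorted[11] = overwhelming8W$  (last char: '$')
  sorted[12] = rwhelming8W$ove  (last char: 'e')
  sorted[13] = verwhelming8W$o  (last char: 'o')
  sorted[14] = whelming8W$over  (last char: 'r')
Last column: Wg8hvnwmeli$eor
Original string S is at sorted index 11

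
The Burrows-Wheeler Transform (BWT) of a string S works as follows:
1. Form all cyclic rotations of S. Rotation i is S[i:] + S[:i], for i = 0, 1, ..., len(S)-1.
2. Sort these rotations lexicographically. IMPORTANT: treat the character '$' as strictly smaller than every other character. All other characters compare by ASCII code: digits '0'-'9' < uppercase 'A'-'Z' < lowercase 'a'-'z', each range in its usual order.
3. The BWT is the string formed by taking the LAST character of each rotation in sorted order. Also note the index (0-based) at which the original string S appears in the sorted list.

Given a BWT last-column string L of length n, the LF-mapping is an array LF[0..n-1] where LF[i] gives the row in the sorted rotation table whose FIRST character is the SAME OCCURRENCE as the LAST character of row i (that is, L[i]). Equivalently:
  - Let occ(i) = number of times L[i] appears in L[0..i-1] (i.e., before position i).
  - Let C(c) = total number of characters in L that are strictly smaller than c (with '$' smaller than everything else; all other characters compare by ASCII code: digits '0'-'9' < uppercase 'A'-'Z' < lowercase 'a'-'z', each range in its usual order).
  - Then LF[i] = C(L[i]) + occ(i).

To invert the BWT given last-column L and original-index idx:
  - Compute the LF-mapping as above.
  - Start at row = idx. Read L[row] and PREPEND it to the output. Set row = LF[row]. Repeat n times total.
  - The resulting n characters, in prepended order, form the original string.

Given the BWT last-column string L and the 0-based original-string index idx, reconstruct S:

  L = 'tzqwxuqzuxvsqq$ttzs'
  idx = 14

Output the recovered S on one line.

Answer: xqwqvusutxtzqqszzt$

Derivation:
LF mapping: 7 16 1 13 14 10 2 17 11 15 12 5 3 4 0 8 9 18 6
Walk LF starting at row 14, prepending L[row]:
  step 1: row=14, L[14]='$', prepend. Next row=LF[14]=0
  step 2: row=0, L[0]='t', prepend. Next row=LF[0]=7
  step 3: row=7, L[7]='z', prepend. Next row=LF[7]=17
  step 4: row=17, L[17]='z', prepend. Next row=LF[17]=18
  step 5: row=18, L[18]='s', prepend. Next row=LF[18]=6
  step 6: row=6, L[6]='q', prepend. Next row=LF[6]=2
  step 7: row=2, L[2]='q', prepend. Next row=LF[2]=1
  step 8: row=1, L[1]='z', prepend. Next row=LF[1]=16
  step 9: row=16, L[16]='t', prepend. Next row=LF[16]=9
  step 10: row=9, L[9]='x', prepend. Next row=LF[9]=15
  step 11: row=15, L[15]='t', prepend. Next row=LF[15]=8
  step 12: row=8, L[8]='u', prepend. Next row=LF[8]=11
  step 13: row=11, L[11]='s', prepend. Next row=LF[11]=5
  step 14: row=5, L[5]='u', prepend. Next row=LF[5]=10
  step 15: row=10, L[10]='v', prepend. Next row=LF[10]=12
  step 16: row=12, L[12]='q', prepend. Next row=LF[12]=3
  step 17: row=3, L[3]='w', prepend. Next row=LF[3]=13
  step 18: row=13, L[13]='q', prepend. Next row=LF[13]=4
  step 19: row=4, L[4]='x', prepend. Next row=LF[4]=14
Reversed output: xqwqvusutxtzqqszzt$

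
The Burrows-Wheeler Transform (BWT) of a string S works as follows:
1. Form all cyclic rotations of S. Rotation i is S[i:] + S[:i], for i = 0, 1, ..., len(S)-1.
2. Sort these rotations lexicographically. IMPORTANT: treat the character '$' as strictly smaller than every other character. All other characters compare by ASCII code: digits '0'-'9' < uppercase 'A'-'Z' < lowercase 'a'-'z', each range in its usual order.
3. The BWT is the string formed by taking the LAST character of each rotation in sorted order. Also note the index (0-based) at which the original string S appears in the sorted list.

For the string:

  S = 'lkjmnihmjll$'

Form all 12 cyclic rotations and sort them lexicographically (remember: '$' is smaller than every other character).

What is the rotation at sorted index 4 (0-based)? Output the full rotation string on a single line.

Answer: jmnihmjll$lk

Derivation:
All 12 rotations (rotation i = S[i:]+S[:i]):
  rot[0] = lkjmnihmjll$
  rot[1] = kjmnihmjll$l
  rot[2] = jmnihmjll$lk
  rot[3] = mnihmjll$lkj
  rot[4] = nihmjll$lkjm
  rot[5] = ihmjll$lkjmn
  rot[6] = hmjll$lkjmni
  rot[7] = mjll$lkjmnih
  rot[8] = jll$lkjmnihm
  rot[9] = ll$lkjmnihmj
  rot[10] = l$lkjmnihmjl
  rot[11] = $lkjmnihmjll
Sorted (with $ < everything):
  sorted[0] = $lkjmnihmjll
  sorted[1] = hmjll$lkjmni
  sorted[2] = ihmjll$lkjmn
  sorted[3] = jll$lkjmnihm
  sorted[4] = jmnihmjll$lk
  sorted[5] = kjmnihmjll$l
  sorted[6] = l$lkjmnihmjl
  sorted[7] = lkjmnihmjll$
  sorted[8] = ll$lkjmnihmj
  sorted[9] = mjll$lkjmnih
  sorted[10] = mnihmjll$lkj
  sorted[11] = nihmjll$lkjm
sorted[4] = jmnihmjll$lk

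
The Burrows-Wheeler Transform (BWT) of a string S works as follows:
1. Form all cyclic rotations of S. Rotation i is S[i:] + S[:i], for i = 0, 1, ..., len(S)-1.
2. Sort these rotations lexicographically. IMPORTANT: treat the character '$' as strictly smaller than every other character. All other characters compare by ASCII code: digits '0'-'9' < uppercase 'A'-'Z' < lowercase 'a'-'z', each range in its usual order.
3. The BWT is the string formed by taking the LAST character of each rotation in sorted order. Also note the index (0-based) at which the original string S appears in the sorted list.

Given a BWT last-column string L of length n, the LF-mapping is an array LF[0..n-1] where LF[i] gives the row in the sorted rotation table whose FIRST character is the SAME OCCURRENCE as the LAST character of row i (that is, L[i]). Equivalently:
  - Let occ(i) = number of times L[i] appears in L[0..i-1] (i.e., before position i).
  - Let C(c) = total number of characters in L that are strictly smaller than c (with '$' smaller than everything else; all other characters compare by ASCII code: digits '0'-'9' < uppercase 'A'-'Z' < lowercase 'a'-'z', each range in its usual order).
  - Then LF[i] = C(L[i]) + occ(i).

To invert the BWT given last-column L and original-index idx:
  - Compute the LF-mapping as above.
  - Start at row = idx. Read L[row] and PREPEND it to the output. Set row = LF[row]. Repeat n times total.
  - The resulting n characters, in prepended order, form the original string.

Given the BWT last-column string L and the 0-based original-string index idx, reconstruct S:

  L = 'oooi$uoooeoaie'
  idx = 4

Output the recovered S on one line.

LF mapping: 6 7 8 4 0 13 9 10 11 2 12 1 5 3
Walk LF starting at row 4, prepending L[row]:
  step 1: row=4, L[4]='$', prepend. Next row=LF[4]=0
  step 2: row=0, L[0]='o', prepend. Next row=LF[0]=6
  step 3: row=6, L[6]='o', prepend. Next row=LF[6]=9
  step 4: row=9, L[9]='e', prepend. Next row=LF[9]=2
  step 5: row=2, L[2]='o', prepend. Next row=LF[2]=8
  step 6: row=8, L[8]='o', prepend. Next row=LF[8]=11
  step 7: row=11, L[11]='a', prepend. Next row=LF[11]=1
  step 8: row=1, L[1]='o', prepend. Next row=LF[1]=7
  step 9: row=7, L[7]='o', prepend. Next row=LF[7]=10
  step 10: row=10, L[10]='o', prepend. Next row=LF[10]=12
  step 11: row=12, L[12]='i', prepend. Next row=LF[12]=5
  step 12: row=5, L[5]='u', prepend. Next row=LF[5]=13
  step 13: row=13, L[13]='e', prepend. Next row=LF[13]=3
  step 14: row=3, L[3]='i', prepend. Next row=LF[3]=4
Reversed output: ieuioooaooeoo$

Answer: ieuioooaooeoo$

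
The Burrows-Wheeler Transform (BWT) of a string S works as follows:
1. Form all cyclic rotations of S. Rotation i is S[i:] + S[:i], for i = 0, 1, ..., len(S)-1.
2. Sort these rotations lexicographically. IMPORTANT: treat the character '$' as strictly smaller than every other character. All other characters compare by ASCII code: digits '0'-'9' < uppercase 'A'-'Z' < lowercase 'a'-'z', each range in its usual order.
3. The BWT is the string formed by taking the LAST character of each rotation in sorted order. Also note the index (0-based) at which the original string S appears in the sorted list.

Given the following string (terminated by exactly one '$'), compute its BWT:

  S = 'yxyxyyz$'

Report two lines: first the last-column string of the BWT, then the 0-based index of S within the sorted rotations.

Answer: zyy$xxyy
3

Derivation:
All 8 rotations (rotation i = S[i:]+S[:i]):
  rot[0] = yxyxyyz$
  rot[1] = xyxyyz$y
  rot[2] = yxyyz$yx
  rot[3] = xyyz$yxy
  rot[4] = yyz$yxyx
  rot[5] = yz$yxyxy
  rot[6] = z$yxyxyy
  rot[7] = $yxyxyyz
Sorted (with $ < everything):
  sorted[0] = $yxyxyyz  (last char: 'z')
  sorted[1] = xyxyyz$y  (last char: 'y')
  sorted[2] = xyyz$yxy  (last char: 'y')
  sorted[3] = yxyxyyz$  (last char: '$')
  sorted[4] = yxyyz$yx  (last char: 'x')
  sorted[5] = yyz$yxyx  (last char: 'x')
  sorted[6] = yz$yxyxy  (last char: 'y')
  sorted[7] = z$yxyxyy  (last char: 'y')
Last column: zyy$xxyy
Original string S is at sorted index 3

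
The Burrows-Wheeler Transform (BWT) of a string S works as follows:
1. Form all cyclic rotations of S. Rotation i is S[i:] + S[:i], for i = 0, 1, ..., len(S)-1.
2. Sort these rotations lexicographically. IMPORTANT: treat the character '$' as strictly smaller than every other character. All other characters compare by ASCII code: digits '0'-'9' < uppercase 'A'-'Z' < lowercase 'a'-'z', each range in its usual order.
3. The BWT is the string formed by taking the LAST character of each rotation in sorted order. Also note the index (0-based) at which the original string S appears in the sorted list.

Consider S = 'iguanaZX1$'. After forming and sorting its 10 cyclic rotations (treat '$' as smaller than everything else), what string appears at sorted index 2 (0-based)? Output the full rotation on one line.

All 10 rotations (rotation i = S[i:]+S[:i]):
  rot[0] = iguanaZX1$
  rot[1] = guanaZX1$i
  rot[2] = uanaZX1$ig
  rot[3] = anaZX1$igu
  rot[4] = naZX1$igua
  rot[5] = aZX1$iguan
  rot[6] = ZX1$iguana
  rot[7] = X1$iguanaZ
  rot[8] = 1$iguanaZX
  rot[9] = $iguanaZX1
Sorted (with $ < everything):
  sorted[0] = $iguanaZX1
  sorted[1] = 1$iguanaZX
  sorted[2] = X1$iguanaZ
  sorted[3] = ZX1$iguana
  sorted[4] = aZX1$iguan
  sorted[5] = anaZX1$igu
  sorted[6] = guanaZX1$i
  sorted[7] = iguanaZX1$
  sorted[8] = naZX1$igua
  sorted[9] = uanaZX1$ig
sorted[2] = X1$iguanaZ

Answer: X1$iguanaZ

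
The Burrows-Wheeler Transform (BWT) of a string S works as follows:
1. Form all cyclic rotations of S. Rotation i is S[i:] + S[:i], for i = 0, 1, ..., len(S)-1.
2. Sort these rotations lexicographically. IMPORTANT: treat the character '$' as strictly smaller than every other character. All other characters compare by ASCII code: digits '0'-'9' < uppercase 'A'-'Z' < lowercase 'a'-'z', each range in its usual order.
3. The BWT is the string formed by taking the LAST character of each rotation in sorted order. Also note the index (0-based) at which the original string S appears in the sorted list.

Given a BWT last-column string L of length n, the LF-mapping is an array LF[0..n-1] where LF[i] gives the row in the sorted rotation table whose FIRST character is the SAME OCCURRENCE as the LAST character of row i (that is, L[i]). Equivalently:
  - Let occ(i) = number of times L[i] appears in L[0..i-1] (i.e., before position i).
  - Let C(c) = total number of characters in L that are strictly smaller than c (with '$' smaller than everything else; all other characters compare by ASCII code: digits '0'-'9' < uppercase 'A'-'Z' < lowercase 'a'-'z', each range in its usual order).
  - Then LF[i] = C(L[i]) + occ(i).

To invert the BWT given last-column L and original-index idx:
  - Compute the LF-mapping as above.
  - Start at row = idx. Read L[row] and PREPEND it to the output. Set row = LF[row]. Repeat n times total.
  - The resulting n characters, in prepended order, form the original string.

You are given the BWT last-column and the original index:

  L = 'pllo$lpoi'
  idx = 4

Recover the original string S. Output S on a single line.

LF mapping: 7 2 3 5 0 4 8 6 1
Walk LF starting at row 4, prepending L[row]:
  step 1: row=4, L[4]='$', prepend. Next row=LF[4]=0
  step 2: row=0, L[0]='p', prepend. Next row=LF[0]=7
  step 3: row=7, L[7]='o', prepend. Next row=LF[7]=6
  step 4: row=6, L[6]='p', prepend. Next row=LF[6]=8
  step 5: row=8, L[8]='i', prepend. Next row=LF[8]=1
  step 6: row=1, L[1]='l', prepend. Next row=LF[1]=2
  step 7: row=2, L[2]='l', prepend. Next row=LF[2]=3
  step 8: row=3, L[3]='o', prepend. Next row=LF[3]=5
  step 9: row=5, L[5]='l', prepend. Next row=LF[5]=4
Reversed output: lollipop$

Answer: lollipop$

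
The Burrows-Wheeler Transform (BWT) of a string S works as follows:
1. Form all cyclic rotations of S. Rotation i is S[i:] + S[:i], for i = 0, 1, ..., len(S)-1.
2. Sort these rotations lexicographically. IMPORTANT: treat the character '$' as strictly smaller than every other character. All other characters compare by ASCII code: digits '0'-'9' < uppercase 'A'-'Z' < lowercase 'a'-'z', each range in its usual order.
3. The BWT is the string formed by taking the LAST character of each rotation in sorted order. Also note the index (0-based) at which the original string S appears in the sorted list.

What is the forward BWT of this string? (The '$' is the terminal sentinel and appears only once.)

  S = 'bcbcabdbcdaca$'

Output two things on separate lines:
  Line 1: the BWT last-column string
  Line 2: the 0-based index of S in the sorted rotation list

Answer: accdc$daabbbcb
5

Derivation:
All 14 rotations (rotation i = S[i:]+S[:i]):
  rot[0] = bcbcabdbcdaca$
  rot[1] = cbcabdbcdaca$b
  rot[2] = bcabdbcdaca$bc
  rot[3] = cabdbcdaca$bcb
  rot[4] = abdbcdaca$bcbc
  rot[5] = bdbcdaca$bcbca
  rot[6] = dbcdaca$bcbcab
  rot[7] = bcdaca$bcbcabd
  rot[8] = cdaca$bcbcabdb
  rot[9] = daca$bcbcabdbc
  rot[10] = aca$bcbcabdbcd
  rot[11] = ca$bcbcabdbcda
  rot[12] = a$bcbcabdbcdac
  rot[13] = $bcbcabdbcdaca
Sorted (with $ < everything):
  sorted[0] = $bcbcabdbcdaca  (last char: 'a')
  sorted[1] = a$bcbcabdbcdac  (last char: 'c')
  sorted[2] = abdbcdaca$bcbc  (last char: 'c')
  sorted[3] = aca$bcbcabdbcd  (last char: 'd')
  sorted[4] = bcabdbcdaca$bc  (last char: 'c')
  sorted[5] = bcbcabdbcdaca$  (last char: '$')
  sorted[6] = bcdaca$bcbcabd  (last char: 'd')
  sorted[7] = bdbcdaca$bcbca  (last char: 'a')
  sorted[8] = ca$bcbcabdbcda  (last char: 'a')
  sorted[9] = cabdbcdaca$bcb  (last char: 'b')
  sorted[10] = cbcabdbcdaca$b  (last char: 'b')
  sorted[11] = cdaca$bcbcabdb  (last char: 'b')
  sorted[12] = daca$bcbcabdbc  (last char: 'c')
  sorted[13] = dbcdaca$bcbcab  (last char: 'b')
Last column: accdc$daabbbcb
Original string S is at sorted index 5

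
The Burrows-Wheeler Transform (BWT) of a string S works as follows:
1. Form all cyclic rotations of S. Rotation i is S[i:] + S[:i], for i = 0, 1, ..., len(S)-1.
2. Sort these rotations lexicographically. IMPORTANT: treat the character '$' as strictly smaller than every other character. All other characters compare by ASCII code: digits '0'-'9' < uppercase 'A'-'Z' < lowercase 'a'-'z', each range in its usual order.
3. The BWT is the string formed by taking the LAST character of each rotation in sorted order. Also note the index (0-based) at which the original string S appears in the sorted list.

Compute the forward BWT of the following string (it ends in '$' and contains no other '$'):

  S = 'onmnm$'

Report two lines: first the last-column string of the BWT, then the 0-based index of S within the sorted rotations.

Answer: mnnmo$
5

Derivation:
All 6 rotations (rotation i = S[i:]+S[:i]):
  rot[0] = onmnm$
  rot[1] = nmnm$o
  rot[2] = mnm$on
  rot[3] = nm$onm
  rot[4] = m$onmn
  rot[5] = $onmnm
Sorted (with $ < everything):
  sorted[0] = $onmnm  (last char: 'm')
  sorted[1] = m$onmn  (last char: 'n')
  sorted[2] = mnm$on  (last char: 'n')
  sorted[3] = nm$onm  (last char: 'm')
  sorted[4] = nmnm$o  (last char: 'o')
  sorted[5] = onmnm$  (last char: '$')
Last column: mnnmo$
Original string S is at sorted index 5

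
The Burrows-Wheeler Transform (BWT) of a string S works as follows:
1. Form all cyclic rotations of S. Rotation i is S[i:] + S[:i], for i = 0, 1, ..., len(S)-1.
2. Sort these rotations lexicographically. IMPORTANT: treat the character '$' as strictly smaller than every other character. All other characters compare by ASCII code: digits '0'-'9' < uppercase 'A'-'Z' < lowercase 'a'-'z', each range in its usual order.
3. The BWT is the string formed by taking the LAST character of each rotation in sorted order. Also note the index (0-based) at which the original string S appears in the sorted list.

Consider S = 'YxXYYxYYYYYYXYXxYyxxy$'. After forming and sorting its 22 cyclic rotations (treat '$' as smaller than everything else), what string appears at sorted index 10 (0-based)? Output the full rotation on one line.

All 22 rotations (rotation i = S[i:]+S[:i]):
  rot[0] = YxXYYxYYYYYYXYXxYyxxy$
  rot[1] = xXYYxYYYYYYXYXxYyxxy$Y
  rot[2] = XYYxYYYYYYXYXxYyxxy$Yx
  rot[3] = YYxYYYYYYXYXxYyxxy$YxX
  rot[4] = YxYYYYYYXYXxYyxxy$YxXY
  rot[5] = xYYYYYYXYXxYyxxy$YxXYY
  rot[6] = YYYYYYXYXxYyxxy$YxXYYx
  rot[7] = YYYYYXYXxYyxxy$YxXYYxY
  rot[8] = YYYYXYXxYyxxy$YxXYYxYY
  rot[9] = YYYXYXxYyxxy$YxXYYxYYY
  rot[10] = YYXYXxYyxxy$YxXYYxYYYY
  rot[11] = YXYXxYyxxy$YxXYYxYYYYY
  rot[12] = XYXxYyxxy$YxXYYxYYYYYY
  rot[13] = YXxYyxxy$YxXYYxYYYYYYX
  rot[14] = XxYyxxy$YxXYYxYYYYYYXY
  rot[15] = xYyxxy$YxXYYxYYYYYYXYX
  rot[16] = Yyxxy$YxXYYxYYYYYYXYXx
  rot[17] = yxxy$YxXYYxYYYYYYXYXxY
  rot[18] = xxy$YxXYYxYYYYYYXYXxYy
  rot[19] = xy$YxXYYxYYYYYYXYXxYyx
  rot[20] = y$YxXYYxYYYYYYXYXxYyxx
  rot[21] = $YxXYYxYYYYYYXYXxYyxxy
Sorted (with $ < everything):
  sorted[0] = $YxXYYxYYYYYYXYXxYyxxy
  sorted[1] = XYXxYyxxy$YxXYYxYYYYYY
  sorted[2] = XYYxYYYYYYXYXxYyxxy$Yx
  sorted[3] = XxYyxxy$YxXYYxYYYYYYXY
  sorted[4] = YXYXxYyxxy$YxXYYxYYYYY
  sorted[5] = YXxYyxxy$YxXYYxYYYYYYX
  sorted[6] = YYXYXxYyxxy$YxXYYxYYYY
  sorted[7] = YYYXYXxYyxxy$YxXYYxYYY
  sorted[8] = YYYYXYXxYyxxy$YxXYYxYY
  sorted[9] = YYYYYXYXxYyxxy$YxXYYxY
  sorted[10] = YYYYYYXYXxYyxxy$YxXYYx
  sorted[11] = YYxYYYYYYXYXxYyxxy$YxX
  sorted[12] = YxXYYxYYYYYYXYXxYyxxy$
  sorted[13] = YxYYYYYYXYXxYyxxy$YxXY
  sorted[14] = Yyxxy$YxXYYxYYYYYYXYXx
  sorted[15] = xXYYxYYYYYYXYXxYyxxy$Y
  sorted[16] = xYYYYYYXYXxYyxxy$YxXYY
  sorted[17] = xYyxxy$YxXYYxYYYYYYXYX
  sorted[18] = xxy$YxXYYxYYYYYYXYXxYy
  sorted[19] = xy$YxXYYxYYYYYYXYXxYyx
  sorted[20] = y$YxXYYxYYYYYYXYXxYyxx
  sorted[21] = yxxy$YxXYYxYYYYYYXYXxY
sorted[10] = YYYYYYXYXxYyxxy$YxXYYx

Answer: YYYYYYXYXxYyxxy$YxXYYx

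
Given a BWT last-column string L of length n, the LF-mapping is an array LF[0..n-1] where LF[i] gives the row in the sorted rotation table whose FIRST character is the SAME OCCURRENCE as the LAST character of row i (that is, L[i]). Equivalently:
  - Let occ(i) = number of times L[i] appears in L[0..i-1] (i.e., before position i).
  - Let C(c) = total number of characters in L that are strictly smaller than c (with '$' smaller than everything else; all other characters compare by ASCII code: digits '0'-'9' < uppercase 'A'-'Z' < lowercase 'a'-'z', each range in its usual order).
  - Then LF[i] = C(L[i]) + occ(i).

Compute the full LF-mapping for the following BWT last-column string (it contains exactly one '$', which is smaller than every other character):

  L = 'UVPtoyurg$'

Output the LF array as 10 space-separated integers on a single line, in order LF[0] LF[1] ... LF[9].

Answer: 2 3 1 7 5 9 8 6 4 0

Derivation:
Char counts: '$':1, 'P':1, 'U':1, 'V':1, 'g':1, 'o':1, 'r':1, 't':1, 'u':1, 'y':1
C (first-col start): C('$')=0, C('P')=1, C('U')=2, C('V')=3, C('g')=4, C('o')=5, C('r')=6, C('t')=7, C('u')=8, C('y')=9
L[0]='U': occ=0, LF[0]=C('U')+0=2+0=2
L[1]='V': occ=0, LF[1]=C('V')+0=3+0=3
L[2]='P': occ=0, LF[2]=C('P')+0=1+0=1
L[3]='t': occ=0, LF[3]=C('t')+0=7+0=7
L[4]='o': occ=0, LF[4]=C('o')+0=5+0=5
L[5]='y': occ=0, LF[5]=C('y')+0=9+0=9
L[6]='u': occ=0, LF[6]=C('u')+0=8+0=8
L[7]='r': occ=0, LF[7]=C('r')+0=6+0=6
L[8]='g': occ=0, LF[8]=C('g')+0=4+0=4
L[9]='$': occ=0, LF[9]=C('$')+0=0+0=0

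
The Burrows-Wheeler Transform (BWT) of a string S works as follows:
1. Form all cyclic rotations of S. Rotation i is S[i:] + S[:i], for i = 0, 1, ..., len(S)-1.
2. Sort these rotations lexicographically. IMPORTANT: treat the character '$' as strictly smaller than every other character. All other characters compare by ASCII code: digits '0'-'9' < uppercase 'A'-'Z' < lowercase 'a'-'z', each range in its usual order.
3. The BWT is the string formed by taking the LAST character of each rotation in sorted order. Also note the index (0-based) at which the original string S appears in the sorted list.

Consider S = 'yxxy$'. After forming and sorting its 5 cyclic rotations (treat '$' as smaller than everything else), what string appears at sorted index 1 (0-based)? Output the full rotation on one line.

All 5 rotations (rotation i = S[i:]+S[:i]):
  rot[0] = yxxy$
  rot[1] = xxy$y
  rot[2] = xy$yx
  rot[3] = y$yxx
  rot[4] = $yxxy
Sorted (with $ < everything):
  sorted[0] = $yxxy
  sorted[1] = xxy$y
  sorted[2] = xy$yx
  sorted[3] = y$yxx
  sorted[4] = yxxy$
sorted[1] = xxy$y

Answer: xxy$y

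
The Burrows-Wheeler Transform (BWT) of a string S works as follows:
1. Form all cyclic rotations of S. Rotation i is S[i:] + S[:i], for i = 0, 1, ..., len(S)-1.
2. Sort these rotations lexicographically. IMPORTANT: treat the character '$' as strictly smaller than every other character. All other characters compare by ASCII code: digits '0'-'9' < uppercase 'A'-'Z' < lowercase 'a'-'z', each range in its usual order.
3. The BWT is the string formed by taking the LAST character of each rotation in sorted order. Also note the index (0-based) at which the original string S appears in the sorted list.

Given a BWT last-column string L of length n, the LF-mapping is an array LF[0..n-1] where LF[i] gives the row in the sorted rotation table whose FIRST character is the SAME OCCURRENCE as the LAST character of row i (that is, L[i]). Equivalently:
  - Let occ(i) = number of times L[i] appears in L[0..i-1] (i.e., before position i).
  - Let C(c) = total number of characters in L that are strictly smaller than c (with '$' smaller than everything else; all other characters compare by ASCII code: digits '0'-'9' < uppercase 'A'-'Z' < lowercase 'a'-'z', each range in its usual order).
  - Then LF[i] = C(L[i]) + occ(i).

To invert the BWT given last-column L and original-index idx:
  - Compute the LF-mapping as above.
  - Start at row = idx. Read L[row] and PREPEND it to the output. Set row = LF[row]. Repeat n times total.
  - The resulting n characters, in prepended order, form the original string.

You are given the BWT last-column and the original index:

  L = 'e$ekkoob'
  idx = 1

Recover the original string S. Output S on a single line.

LF mapping: 2 0 3 4 5 6 7 1
Walk LF starting at row 1, prepending L[row]:
  step 1: row=1, L[1]='$', prepend. Next row=LF[1]=0
  step 2: row=0, L[0]='e', prepend. Next row=LF[0]=2
  step 3: row=2, L[2]='e', prepend. Next row=LF[2]=3
  step 4: row=3, L[3]='k', prepend. Next row=LF[3]=4
  step 5: row=4, L[4]='k', prepend. Next row=LF[4]=5
  step 6: row=5, L[5]='o', prepend. Next row=LF[5]=6
  step 7: row=6, L[6]='o', prepend. Next row=LF[6]=7
  step 8: row=7, L[7]='b', prepend. Next row=LF[7]=1
Reversed output: bookkee$

Answer: bookkee$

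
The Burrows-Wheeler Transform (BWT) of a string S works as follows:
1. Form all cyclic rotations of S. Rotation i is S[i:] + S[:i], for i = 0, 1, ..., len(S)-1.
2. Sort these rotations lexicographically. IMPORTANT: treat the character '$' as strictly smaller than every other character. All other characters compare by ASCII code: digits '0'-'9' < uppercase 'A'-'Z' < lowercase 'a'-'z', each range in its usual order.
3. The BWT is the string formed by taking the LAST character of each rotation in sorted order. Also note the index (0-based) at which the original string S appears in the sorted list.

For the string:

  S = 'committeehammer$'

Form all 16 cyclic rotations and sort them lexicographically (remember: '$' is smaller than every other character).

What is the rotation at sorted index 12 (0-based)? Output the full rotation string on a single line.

Answer: ommitteehammer$c

Derivation:
All 16 rotations (rotation i = S[i:]+S[:i]):
  rot[0] = committeehammer$
  rot[1] = ommitteehammer$c
  rot[2] = mmitteehammer$co
  rot[3] = mitteehammer$com
  rot[4] = itteehammer$comm
  rot[5] = tteehammer$commi
  rot[6] = teehammer$commit
  rot[7] = eehammer$committ
  rot[8] = ehammer$committe
  rot[9] = hammer$committee
  rot[10] = ammer$committeeh
  rot[11] = mmer$committeeha
  rot[12] = mer$committeeham
  rot[13] = er$committeehamm
  rot[14] = r$committeehamme
  rot[15] = $committeehammer
Sorted (with $ < everything):
  sorted[0] = $committeehammer
  sorted[1] = ammer$committeeh
  sorted[2] = committeehammer$
  sorted[3] = eehammer$committ
  sorted[4] = ehammer$committe
  sorted[5] = er$committeehamm
  sorted[6] = hammer$committee
  sorted[7] = itteehammer$comm
  sorted[8] = mer$committeeham
  sorted[9] = mitteehammer$com
  sorted[10] = mmer$committeeha
  sorted[11] = mmitteehammer$co
  sorted[12] = ommitteehammer$c
  sorted[13] = r$committeehamme
  sorted[14] = teehammer$commit
  sorted[15] = tteehammer$commi
sorted[12] = ommitteehammer$c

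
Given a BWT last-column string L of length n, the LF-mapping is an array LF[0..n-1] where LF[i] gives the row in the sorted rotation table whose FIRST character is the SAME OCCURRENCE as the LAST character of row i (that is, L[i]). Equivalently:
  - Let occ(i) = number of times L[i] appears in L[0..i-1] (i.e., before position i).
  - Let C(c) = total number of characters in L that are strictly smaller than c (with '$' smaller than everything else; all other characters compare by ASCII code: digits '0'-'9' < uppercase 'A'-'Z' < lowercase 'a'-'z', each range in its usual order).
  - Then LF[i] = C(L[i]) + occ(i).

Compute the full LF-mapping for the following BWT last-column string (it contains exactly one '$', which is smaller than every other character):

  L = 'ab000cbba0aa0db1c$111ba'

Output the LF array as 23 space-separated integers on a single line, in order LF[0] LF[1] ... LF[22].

Answer: 10 15 1 2 3 20 16 17 11 4 12 13 5 22 18 6 21 0 7 8 9 19 14

Derivation:
Char counts: '$':1, '0':5, '1':4, 'a':5, 'b':5, 'c':2, 'd':1
C (first-col start): C('$')=0, C('0')=1, C('1')=6, C('a')=10, C('b')=15, C('c')=20, C('d')=22
L[0]='a': occ=0, LF[0]=C('a')+0=10+0=10
L[1]='b': occ=0, LF[1]=C('b')+0=15+0=15
L[2]='0': occ=0, LF[2]=C('0')+0=1+0=1
L[3]='0': occ=1, LF[3]=C('0')+1=1+1=2
L[4]='0': occ=2, LF[4]=C('0')+2=1+2=3
L[5]='c': occ=0, LF[5]=C('c')+0=20+0=20
L[6]='b': occ=1, LF[6]=C('b')+1=15+1=16
L[7]='b': occ=2, LF[7]=C('b')+2=15+2=17
L[8]='a': occ=1, LF[8]=C('a')+1=10+1=11
L[9]='0': occ=3, LF[9]=C('0')+3=1+3=4
L[10]='a': occ=2, LF[10]=C('a')+2=10+2=12
L[11]='a': occ=3, LF[11]=C('a')+3=10+3=13
L[12]='0': occ=4, LF[12]=C('0')+4=1+4=5
L[13]='d': occ=0, LF[13]=C('d')+0=22+0=22
L[14]='b': occ=3, LF[14]=C('b')+3=15+3=18
L[15]='1': occ=0, LF[15]=C('1')+0=6+0=6
L[16]='c': occ=1, LF[16]=C('c')+1=20+1=21
L[17]='$': occ=0, LF[17]=C('$')+0=0+0=0
L[18]='1': occ=1, LF[18]=C('1')+1=6+1=7
L[19]='1': occ=2, LF[19]=C('1')+2=6+2=8
L[20]='1': occ=3, LF[20]=C('1')+3=6+3=9
L[21]='b': occ=4, LF[21]=C('b')+4=15+4=19
L[22]='a': occ=4, LF[22]=C('a')+4=10+4=14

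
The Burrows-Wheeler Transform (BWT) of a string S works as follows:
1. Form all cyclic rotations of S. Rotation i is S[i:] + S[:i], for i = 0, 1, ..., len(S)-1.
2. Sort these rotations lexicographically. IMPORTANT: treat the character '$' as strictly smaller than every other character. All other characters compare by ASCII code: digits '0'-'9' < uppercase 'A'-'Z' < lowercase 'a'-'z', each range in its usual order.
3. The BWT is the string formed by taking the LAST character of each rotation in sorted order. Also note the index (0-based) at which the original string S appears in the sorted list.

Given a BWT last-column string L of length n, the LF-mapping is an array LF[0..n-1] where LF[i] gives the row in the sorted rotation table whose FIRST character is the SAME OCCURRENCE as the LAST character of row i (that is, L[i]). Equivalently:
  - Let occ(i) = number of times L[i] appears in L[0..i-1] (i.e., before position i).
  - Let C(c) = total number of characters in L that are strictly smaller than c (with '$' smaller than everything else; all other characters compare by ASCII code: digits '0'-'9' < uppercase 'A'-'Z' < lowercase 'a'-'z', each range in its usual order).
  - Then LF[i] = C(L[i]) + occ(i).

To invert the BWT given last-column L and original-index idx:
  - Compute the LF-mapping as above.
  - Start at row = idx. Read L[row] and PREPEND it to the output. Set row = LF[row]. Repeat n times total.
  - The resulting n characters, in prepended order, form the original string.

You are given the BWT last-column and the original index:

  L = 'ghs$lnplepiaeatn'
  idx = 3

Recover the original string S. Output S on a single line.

LF mapping: 5 6 14 0 8 10 12 9 3 13 7 1 4 2 15 11
Walk LF starting at row 3, prepending L[row]:
  step 1: row=3, L[3]='$', prepend. Next row=LF[3]=0
  step 2: row=0, L[0]='g', prepend. Next row=LF[0]=5
  step 3: row=5, L[5]='n', prepend. Next row=LF[5]=10
  step 4: row=10, L[10]='i', prepend. Next row=LF[10]=7
  step 5: row=7, L[7]='l', prepend. Next row=LF[7]=9
  step 6: row=9, L[9]='p', prepend. Next row=LF[9]=13
  step 7: row=13, L[13]='a', prepend. Next row=LF[13]=2
  step 8: row=2, L[2]='s', prepend. Next row=LF[2]=14
  step 9: row=14, L[14]='t', prepend. Next row=LF[14]=15
  step 10: row=15, L[15]='n', prepend. Next row=LF[15]=11
  step 11: row=11, L[11]='a', prepend. Next row=LF[11]=1
  step 12: row=1, L[1]='h', prepend. Next row=LF[1]=6
  step 13: row=6, L[6]='p', prepend. Next row=LF[6]=12
  step 14: row=12, L[12]='e', prepend. Next row=LF[12]=4
  step 15: row=4, L[4]='l', prepend. Next row=LF[4]=8
  step 16: row=8, L[8]='e', prepend. Next row=LF[8]=3
Reversed output: elephantsapling$

Answer: elephantsapling$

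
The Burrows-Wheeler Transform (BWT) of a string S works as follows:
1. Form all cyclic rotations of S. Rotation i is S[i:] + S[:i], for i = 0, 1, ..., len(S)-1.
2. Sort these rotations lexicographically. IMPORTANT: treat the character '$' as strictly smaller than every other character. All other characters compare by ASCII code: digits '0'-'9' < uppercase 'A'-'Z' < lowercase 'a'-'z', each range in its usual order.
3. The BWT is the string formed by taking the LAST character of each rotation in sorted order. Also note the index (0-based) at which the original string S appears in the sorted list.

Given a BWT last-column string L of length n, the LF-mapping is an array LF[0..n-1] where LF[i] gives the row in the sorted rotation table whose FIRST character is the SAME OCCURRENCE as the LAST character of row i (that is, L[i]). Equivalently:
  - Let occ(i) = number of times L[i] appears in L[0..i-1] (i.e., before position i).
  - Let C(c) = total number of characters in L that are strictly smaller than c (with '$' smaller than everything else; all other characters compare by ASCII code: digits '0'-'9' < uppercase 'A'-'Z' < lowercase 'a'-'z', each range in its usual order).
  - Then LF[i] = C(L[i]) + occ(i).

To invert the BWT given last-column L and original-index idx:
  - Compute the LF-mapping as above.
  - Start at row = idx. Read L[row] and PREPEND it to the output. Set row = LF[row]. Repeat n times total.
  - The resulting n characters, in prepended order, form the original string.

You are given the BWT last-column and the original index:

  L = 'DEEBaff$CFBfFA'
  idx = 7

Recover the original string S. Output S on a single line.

Answer: EBBaCFFfEAffD$

Derivation:
LF mapping: 5 6 7 2 10 11 12 0 4 8 3 13 9 1
Walk LF starting at row 7, prepending L[row]:
  step 1: row=7, L[7]='$', prepend. Next row=LF[7]=0
  step 2: row=0, L[0]='D', prepend. Next row=LF[0]=5
  step 3: row=5, L[5]='f', prepend. Next row=LF[5]=11
  step 4: row=11, L[11]='f', prepend. Next row=LF[11]=13
  step 5: row=13, L[13]='A', prepend. Next row=LF[13]=1
  step 6: row=1, L[1]='E', prepend. Next row=LF[1]=6
  step 7: row=6, L[6]='f', prepend. Next row=LF[6]=12
  step 8: row=12, L[12]='F', prepend. Next row=LF[12]=9
  step 9: row=9, L[9]='F', prepend. Next row=LF[9]=8
  step 10: row=8, L[8]='C', prepend. Next row=LF[8]=4
  step 11: row=4, L[4]='a', prepend. Next row=LF[4]=10
  step 12: row=10, L[10]='B', prepend. Next row=LF[10]=3
  step 13: row=3, L[3]='B', prepend. Next row=LF[3]=2
  step 14: row=2, L[2]='E', prepend. Next row=LF[2]=7
Reversed output: EBBaCFFfEAffD$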